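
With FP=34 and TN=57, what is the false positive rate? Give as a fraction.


FPR = FP / (FP + TN) = 34 / 91 = 34/91.

34/91


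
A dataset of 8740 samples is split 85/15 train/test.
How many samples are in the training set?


Test set = 8740 * 15% = 1311. Training set = 8740 - 1311 = 7429.

7429


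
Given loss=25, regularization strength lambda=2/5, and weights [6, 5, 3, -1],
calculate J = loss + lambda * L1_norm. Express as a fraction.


L1 norm = sum(|w|) = 15. J = 25 + 2/5 * 15 = 31.

31


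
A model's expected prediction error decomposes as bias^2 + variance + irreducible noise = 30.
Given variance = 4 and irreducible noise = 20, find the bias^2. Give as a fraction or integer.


Total error = bias^2 + variance + irreducible noise. So bias^2 = 30 - 4 - 20 = 6.

6


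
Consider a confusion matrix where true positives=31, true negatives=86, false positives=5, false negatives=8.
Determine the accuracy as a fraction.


Accuracy = (TP + TN) / (TP + TN + FP + FN) = (31 + 86) / 130 = 9/10.

9/10


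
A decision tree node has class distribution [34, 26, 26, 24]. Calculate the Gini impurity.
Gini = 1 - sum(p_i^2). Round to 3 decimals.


Total = 110. Proportions: 34/110, 26/110, 26/110, 24/110. sum(p_i^2) = 0.2549. Gini = 1 - 0.2549 = 0.7451, which rounds to 0.745.

0.745


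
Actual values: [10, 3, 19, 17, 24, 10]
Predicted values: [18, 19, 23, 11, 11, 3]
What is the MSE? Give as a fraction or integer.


MSE = (1/6) * ((10-18)^2=64 + (3-19)^2=256 + (19-23)^2=16 + (17-11)^2=36 + (24-11)^2=169 + (10-3)^2=49). Sum = 590. MSE = 295/3.

295/3


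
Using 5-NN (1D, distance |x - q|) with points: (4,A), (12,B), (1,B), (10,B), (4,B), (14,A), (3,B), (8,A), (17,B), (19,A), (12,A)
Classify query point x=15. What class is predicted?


Distances: |4-15|=11, |12-15|=3, |1-15|=14, |10-15|=5, |4-15|=11, |14-15|=1, |3-15|=12, |8-15|=7, |17-15|=2, |19-15|=4, |12-15|=3. 5 nearest: (14,A), (17,B), (12,A), (12,B), (19,A). Counts: {'A': 3, 'B': 2}. Majority class: A.

A


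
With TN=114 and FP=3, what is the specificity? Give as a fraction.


Specificity = TN / (TN + FP) = 114 / 117 = 38/39.

38/39


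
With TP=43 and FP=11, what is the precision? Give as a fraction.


Precision = TP / (TP + FP) = 43 / 54 = 43/54.

43/54


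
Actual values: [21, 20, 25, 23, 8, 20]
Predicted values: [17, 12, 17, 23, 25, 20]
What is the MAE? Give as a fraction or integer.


MAE = (1/6) * (|21-17|=4 + |20-12|=8 + |25-17|=8 + |23-23|=0 + |8-25|=17 + |20-20|=0). Sum = 37. MAE = 37/6.

37/6


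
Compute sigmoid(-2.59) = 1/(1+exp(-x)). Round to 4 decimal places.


sigma(-2.59) = 1/(1+e^(2.59)) = 1/(1+13.329772) = 1/14.329772 = 0.0698.

0.0698


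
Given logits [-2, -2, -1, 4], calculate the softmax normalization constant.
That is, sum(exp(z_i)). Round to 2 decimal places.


Denom = e^-2=0.1353 + e^-2=0.1353 + e^-1=0.3679 + e^4=54.5982. Sum = 55.2367, which rounds to 55.24.

55.24


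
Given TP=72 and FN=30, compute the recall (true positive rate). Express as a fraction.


Recall = TP / (TP + FN) = 72 / 102 = 12/17.

12/17


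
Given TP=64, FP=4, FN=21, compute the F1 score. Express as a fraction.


Precision = 64/68 = 16/17. Recall = 64/85 = 64/85. F1 = 2*P*R/(P+R) = 128/153.

128/153


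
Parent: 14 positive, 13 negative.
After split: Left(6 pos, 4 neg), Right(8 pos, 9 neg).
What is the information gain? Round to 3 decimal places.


H(parent) = 0.9990. H(left) = 0.9710, H(right) = 0.9975. Weighted = (10/27)*0.9710 + (17/27)*0.9975 = 0.9877. IG = 0.9990 - 0.9877 = 0.0113, which rounds to 0.011.

0.011


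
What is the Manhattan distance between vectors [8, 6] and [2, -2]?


d = sum of absolute differences: |8-2|=6 + |6--2|=8 = 14.

14


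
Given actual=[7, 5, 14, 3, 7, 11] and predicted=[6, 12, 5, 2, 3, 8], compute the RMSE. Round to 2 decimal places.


MSE = 26.1667. RMSE = sqrt(26.1667) = 5.12.

5.12


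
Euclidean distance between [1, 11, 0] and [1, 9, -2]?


d = sqrt(sum of squared differences). (1-1)^2=0, (11-9)^2=4, (0--2)^2=4. Sum = 8.

sqrt(8)


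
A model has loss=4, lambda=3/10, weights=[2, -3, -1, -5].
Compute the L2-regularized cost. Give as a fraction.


L2 sq norm = sum(w^2) = 39. J = 4 + 3/10 * 39 = 157/10.

157/10


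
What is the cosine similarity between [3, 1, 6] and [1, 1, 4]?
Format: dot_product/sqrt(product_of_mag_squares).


dot = 28. |a|^2 = 46, |b|^2 = 18. cos = 28/sqrt(828).

28/sqrt(828)


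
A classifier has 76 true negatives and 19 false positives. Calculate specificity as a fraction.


Specificity = TN / (TN + FP) = 76 / 95 = 4/5.

4/5


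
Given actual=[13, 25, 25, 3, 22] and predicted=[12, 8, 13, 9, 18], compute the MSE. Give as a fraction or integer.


MSE = (1/5) * ((13-12)^2=1 + (25-8)^2=289 + (25-13)^2=144 + (3-9)^2=36 + (22-18)^2=16). Sum = 486. MSE = 486/5.

486/5


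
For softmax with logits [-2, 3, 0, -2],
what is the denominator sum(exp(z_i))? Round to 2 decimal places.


Denom = e^-2=0.1353 + e^3=20.0855 + e^0=1.0000 + e^-2=0.1353. Sum = 21.3561, which rounds to 21.36.

21.36


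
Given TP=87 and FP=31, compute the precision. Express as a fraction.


Precision = TP / (TP + FP) = 87 / 118 = 87/118.

87/118


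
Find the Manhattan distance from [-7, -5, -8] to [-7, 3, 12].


d = sum of absolute differences: |-7--7|=0 + |-5-3|=8 + |-8-12|=20 = 28.

28


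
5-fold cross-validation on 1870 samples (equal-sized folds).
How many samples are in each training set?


Each validation fold has 1870/5 = 374 samples. Training set = 1870 - 374 = 1496.

1496


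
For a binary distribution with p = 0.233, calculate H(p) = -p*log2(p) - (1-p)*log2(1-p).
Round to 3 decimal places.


H = -0.233*log2(0.233) - 0.767*log2(0.767) = 0.783.

0.783


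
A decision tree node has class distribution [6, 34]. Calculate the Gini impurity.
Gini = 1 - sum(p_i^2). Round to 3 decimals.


Total = 40. Proportions: 6/40, 34/40. sum(p_i^2) = 0.7450. Gini = 1 - 0.7450 = 0.2550, which rounds to 0.255.

0.255


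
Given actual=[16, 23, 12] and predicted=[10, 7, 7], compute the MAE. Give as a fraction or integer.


MAE = (1/3) * (|16-10|=6 + |23-7|=16 + |12-7|=5). Sum = 27. MAE = 9.

9


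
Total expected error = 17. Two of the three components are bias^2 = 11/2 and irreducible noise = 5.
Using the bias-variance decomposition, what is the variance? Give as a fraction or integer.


Total error = bias^2 + variance + irreducible noise. So variance = 17 - 11/2 - 5 = 13/2.

13/2


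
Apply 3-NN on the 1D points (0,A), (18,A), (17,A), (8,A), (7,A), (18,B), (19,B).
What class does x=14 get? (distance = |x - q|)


Distances: |0-14|=14, |18-14|=4, |17-14|=3, |8-14|=6, |7-14|=7, |18-14|=4, |19-14|=5. 3 nearest: (17,A), (18,A), (18,B). Counts: {'A': 2, 'B': 1}. Majority class: A.

A


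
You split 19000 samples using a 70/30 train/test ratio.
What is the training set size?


Test set = 19000 * 30% = 5700. Training set = 19000 - 5700 = 13300.

13300


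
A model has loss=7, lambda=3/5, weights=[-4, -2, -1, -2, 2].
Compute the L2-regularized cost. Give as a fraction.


L2 sq norm = sum(w^2) = 29. J = 7 + 3/5 * 29 = 122/5.

122/5


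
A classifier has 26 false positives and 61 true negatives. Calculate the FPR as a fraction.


FPR = FP / (FP + TN) = 26 / 87 = 26/87.

26/87


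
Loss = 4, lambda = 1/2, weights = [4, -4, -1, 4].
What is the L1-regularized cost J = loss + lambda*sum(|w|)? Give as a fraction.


L1 norm = sum(|w|) = 13. J = 4 + 1/2 * 13 = 21/2.

21/2


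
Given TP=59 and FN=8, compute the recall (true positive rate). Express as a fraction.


Recall = TP / (TP + FN) = 59 / 67 = 59/67.

59/67


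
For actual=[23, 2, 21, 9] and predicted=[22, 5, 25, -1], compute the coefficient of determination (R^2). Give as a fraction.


Mean(y) = 55/4. SS_res = 126. SS_tot = 1195/4. R^2 = 1 - 126/(1195/4) = 691/1195.

691/1195


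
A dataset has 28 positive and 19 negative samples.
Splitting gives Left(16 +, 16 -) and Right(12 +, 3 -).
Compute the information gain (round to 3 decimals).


H(parent) = 0.9734. H(left) = 1.0000, H(right) = 0.7219. Weighted = (32/47)*1.0000 + (15/47)*0.7219 = 0.9112. IG = 0.9734 - 0.9112 = 0.0622, which rounds to 0.062.

0.062


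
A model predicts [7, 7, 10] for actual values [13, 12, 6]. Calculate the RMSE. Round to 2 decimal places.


MSE = 25.6667. RMSE = sqrt(25.6667) = 5.07.

5.07


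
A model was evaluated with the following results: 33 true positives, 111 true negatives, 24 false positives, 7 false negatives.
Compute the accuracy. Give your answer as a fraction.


Accuracy = (TP + TN) / (TP + TN + FP + FN) = (33 + 111) / 175 = 144/175.

144/175


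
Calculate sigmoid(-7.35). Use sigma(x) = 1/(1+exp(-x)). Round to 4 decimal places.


sigma(-7.35) = 1/(1+e^(7.35)) = 1/(1+1556.196528) = 1/1557.196528 = 0.0006.

0.0006


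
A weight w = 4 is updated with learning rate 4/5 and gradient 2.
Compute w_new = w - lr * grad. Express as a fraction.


w_new = 4 - 4/5 * 2 = 4 - 8/5 = 12/5.

12/5


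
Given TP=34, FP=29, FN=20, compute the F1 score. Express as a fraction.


Precision = 34/63 = 34/63. Recall = 34/54 = 17/27. F1 = 2*P*R/(P+R) = 68/117.

68/117


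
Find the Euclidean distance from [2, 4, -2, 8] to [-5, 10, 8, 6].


d = sqrt(sum of squared differences). (2--5)^2=49, (4-10)^2=36, (-2-8)^2=100, (8-6)^2=4. Sum = 189.

sqrt(189)


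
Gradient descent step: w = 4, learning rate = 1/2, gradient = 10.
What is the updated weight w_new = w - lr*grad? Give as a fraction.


w_new = 4 - 1/2 * 10 = 4 - 5 = -1.

-1


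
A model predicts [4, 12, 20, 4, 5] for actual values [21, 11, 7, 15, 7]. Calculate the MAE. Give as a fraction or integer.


MAE = (1/5) * (|21-4|=17 + |11-12|=1 + |7-20|=13 + |15-4|=11 + |7-5|=2). Sum = 44. MAE = 44/5.

44/5


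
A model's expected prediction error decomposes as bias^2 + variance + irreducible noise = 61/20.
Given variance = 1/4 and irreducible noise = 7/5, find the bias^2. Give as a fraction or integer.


Total error = bias^2 + variance + irreducible noise. So bias^2 = 61/20 - 1/4 - 7/5 = 7/5.

7/5


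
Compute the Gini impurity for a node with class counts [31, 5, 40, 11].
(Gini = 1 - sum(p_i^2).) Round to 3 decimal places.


Total = 87. Proportions: 31/87, 5/87, 40/87, 11/87. sum(p_i^2) = 0.3576. Gini = 1 - 0.3576 = 0.6424, which rounds to 0.642.

0.642


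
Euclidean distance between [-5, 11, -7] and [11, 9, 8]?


d = sqrt(sum of squared differences). (-5-11)^2=256, (11-9)^2=4, (-7-8)^2=225. Sum = 485.

sqrt(485)


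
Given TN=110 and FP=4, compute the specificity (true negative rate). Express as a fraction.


Specificity = TN / (TN + FP) = 110 / 114 = 55/57.

55/57


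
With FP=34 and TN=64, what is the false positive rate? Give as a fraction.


FPR = FP / (FP + TN) = 34 / 98 = 17/49.

17/49


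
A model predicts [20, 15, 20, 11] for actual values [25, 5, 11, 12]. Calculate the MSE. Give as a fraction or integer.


MSE = (1/4) * ((25-20)^2=25 + (5-15)^2=100 + (11-20)^2=81 + (12-11)^2=1). Sum = 207. MSE = 207/4.

207/4


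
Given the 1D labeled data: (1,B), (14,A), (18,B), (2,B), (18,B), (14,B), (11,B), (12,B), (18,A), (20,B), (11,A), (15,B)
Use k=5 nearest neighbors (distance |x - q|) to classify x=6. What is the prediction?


Distances: |1-6|=5, |14-6|=8, |18-6|=12, |2-6|=4, |18-6|=12, |14-6|=8, |11-6|=5, |12-6|=6, |18-6|=12, |20-6|=14, |11-6|=5, |15-6|=9. 5 nearest: (2,B), (11,A), (1,B), (11,B), (12,B). Counts: {'B': 4, 'A': 1}. Majority class: B.

B


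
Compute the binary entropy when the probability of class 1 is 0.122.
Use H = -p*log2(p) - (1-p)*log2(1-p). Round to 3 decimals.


H = -0.122*log2(0.122) - 0.878*log2(0.878) = 0.535.

0.535


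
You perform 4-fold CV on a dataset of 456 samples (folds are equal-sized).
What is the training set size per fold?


Each validation fold has 456/4 = 114 samples. Training set = 456 - 114 = 342.

342


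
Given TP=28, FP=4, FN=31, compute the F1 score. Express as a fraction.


Precision = 28/32 = 7/8. Recall = 28/59 = 28/59. F1 = 2*P*R/(P+R) = 8/13.

8/13


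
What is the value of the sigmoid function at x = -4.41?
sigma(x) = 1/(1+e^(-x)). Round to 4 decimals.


sigma(-4.41) = 1/(1+e^(4.41)) = 1/(1+82.269464) = 1/83.269464 = 0.0120.

0.0120


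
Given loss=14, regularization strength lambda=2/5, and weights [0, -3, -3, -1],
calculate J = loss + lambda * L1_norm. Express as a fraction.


L1 norm = sum(|w|) = 7. J = 14 + 2/5 * 7 = 84/5.

84/5


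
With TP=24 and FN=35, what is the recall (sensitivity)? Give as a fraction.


Recall = TP / (TP + FN) = 24 / 59 = 24/59.

24/59


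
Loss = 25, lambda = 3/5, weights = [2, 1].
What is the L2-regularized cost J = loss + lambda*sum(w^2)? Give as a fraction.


L2 sq norm = sum(w^2) = 5. J = 25 + 3/5 * 5 = 28.

28


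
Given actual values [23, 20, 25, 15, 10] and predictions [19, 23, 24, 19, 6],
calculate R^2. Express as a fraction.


Mean(y) = 93/5. SS_res = 58. SS_tot = 746/5. R^2 = 1 - 58/(746/5) = 228/373.

228/373


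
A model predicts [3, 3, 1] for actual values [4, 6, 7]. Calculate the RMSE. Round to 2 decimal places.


MSE = 15.3333. RMSE = sqrt(15.3333) = 3.92.

3.92


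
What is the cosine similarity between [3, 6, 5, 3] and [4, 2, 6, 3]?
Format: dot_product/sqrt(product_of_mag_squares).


dot = 63. |a|^2 = 79, |b|^2 = 65. cos = 63/sqrt(5135).

63/sqrt(5135)


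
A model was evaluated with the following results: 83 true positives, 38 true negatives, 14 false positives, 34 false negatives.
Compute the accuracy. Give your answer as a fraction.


Accuracy = (TP + TN) / (TP + TN + FP + FN) = (83 + 38) / 169 = 121/169.

121/169


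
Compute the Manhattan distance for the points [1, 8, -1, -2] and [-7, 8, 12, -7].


d = sum of absolute differences: |1--7|=8 + |8-8|=0 + |-1-12|=13 + |-2--7|=5 = 26.

26


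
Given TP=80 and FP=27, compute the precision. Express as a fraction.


Precision = TP / (TP + FP) = 80 / 107 = 80/107.

80/107


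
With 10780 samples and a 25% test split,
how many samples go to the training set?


Test set = 10780 * 25% = 2695. Training set = 10780 - 2695 = 8085.

8085


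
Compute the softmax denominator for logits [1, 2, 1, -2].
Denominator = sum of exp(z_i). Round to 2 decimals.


Denom = e^1=2.7183 + e^2=7.3891 + e^1=2.7183 + e^-2=0.1353. Sum = 12.9610, which rounds to 12.96.

12.96


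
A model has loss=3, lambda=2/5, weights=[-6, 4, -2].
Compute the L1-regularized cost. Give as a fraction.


L1 norm = sum(|w|) = 12. J = 3 + 2/5 * 12 = 39/5.

39/5


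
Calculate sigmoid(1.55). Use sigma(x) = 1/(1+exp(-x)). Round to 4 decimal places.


sigma(1.55) = 1/(1+e^(-1.55)) = 1/(1+0.212248) = 1/1.212248 = 0.8249.

0.8249


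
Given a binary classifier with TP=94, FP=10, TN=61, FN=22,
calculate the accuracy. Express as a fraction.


Accuracy = (TP + TN) / (TP + TN + FP + FN) = (94 + 61) / 187 = 155/187.

155/187


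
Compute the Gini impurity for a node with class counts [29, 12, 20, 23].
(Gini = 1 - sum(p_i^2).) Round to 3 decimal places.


Total = 84. Proportions: 29/84, 12/84, 20/84, 23/84. sum(p_i^2) = 0.2713. Gini = 1 - 0.2713 = 0.7287, which rounds to 0.729.

0.729


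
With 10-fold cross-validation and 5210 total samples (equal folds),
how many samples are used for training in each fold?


Each validation fold has 5210/10 = 521 samples. Training set = 5210 - 521 = 4689.

4689


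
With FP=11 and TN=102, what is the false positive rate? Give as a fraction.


FPR = FP / (FP + TN) = 11 / 113 = 11/113.

11/113


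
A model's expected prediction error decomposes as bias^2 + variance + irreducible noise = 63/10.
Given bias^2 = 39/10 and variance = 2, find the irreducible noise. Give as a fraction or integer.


Total error = bias^2 + variance + irreducible noise. So irreducible noise = 63/10 - 39/10 - 2 = 2/5.

2/5


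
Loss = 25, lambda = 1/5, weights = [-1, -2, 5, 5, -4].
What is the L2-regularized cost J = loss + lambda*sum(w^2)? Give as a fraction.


L2 sq norm = sum(w^2) = 71. J = 25 + 1/5 * 71 = 196/5.

196/5


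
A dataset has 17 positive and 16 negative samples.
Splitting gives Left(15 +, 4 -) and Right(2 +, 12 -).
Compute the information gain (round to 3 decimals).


H(parent) = 0.9993. H(left) = 0.7425, H(right) = 0.5917. Weighted = (19/33)*0.7425 + (14/33)*0.5917 = 0.6785. IG = 0.9993 - 0.6785 = 0.3208, which rounds to 0.321.

0.321


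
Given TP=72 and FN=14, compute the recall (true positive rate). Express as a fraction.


Recall = TP / (TP + FN) = 72 / 86 = 36/43.

36/43


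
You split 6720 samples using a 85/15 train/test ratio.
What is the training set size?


Test set = 6720 * 15% = 1008. Training set = 6720 - 1008 = 5712.

5712


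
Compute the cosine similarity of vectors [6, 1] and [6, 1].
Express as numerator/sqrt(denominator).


dot = 37. |a|^2 = 37, |b|^2 = 37. cos = 37/sqrt(1369).

37/sqrt(1369)


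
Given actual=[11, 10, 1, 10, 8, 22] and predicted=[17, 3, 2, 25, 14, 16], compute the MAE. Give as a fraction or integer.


MAE = (1/6) * (|11-17|=6 + |10-3|=7 + |1-2|=1 + |10-25|=15 + |8-14|=6 + |22-16|=6). Sum = 41. MAE = 41/6.

41/6


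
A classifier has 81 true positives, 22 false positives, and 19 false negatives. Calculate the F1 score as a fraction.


Precision = 81/103 = 81/103. Recall = 81/100 = 81/100. F1 = 2*P*R/(P+R) = 162/203.

162/203


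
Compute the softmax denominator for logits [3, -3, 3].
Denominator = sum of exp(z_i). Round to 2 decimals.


Denom = e^3=20.0855 + e^-3=0.0498 + e^3=20.0855. Sum = 40.2208, which rounds to 40.22.

40.22


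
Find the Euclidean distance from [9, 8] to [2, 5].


d = sqrt(sum of squared differences). (9-2)^2=49, (8-5)^2=9. Sum = 58.

sqrt(58)


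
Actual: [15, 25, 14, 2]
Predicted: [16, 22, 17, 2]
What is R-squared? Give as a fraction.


Mean(y) = 14. SS_res = 19. SS_tot = 266. R^2 = 1 - 19/(266) = 13/14.

13/14


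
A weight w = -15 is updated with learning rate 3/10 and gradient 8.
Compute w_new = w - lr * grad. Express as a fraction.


w_new = -15 - 3/10 * 8 = -15 - 12/5 = -87/5.

-87/5


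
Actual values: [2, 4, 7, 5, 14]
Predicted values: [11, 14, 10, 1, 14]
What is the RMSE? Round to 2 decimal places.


MSE = 41.2000. RMSE = sqrt(41.2000) = 6.42.

6.42


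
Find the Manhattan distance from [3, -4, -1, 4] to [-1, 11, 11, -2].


d = sum of absolute differences: |3--1|=4 + |-4-11|=15 + |-1-11|=12 + |4--2|=6 = 37.

37


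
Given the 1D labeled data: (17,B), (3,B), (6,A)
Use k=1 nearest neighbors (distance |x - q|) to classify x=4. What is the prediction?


Distances: |17-4|=13, |3-4|=1, |6-4|=2. 1 nearest: (3,B). Counts: {'B': 1}. Majority class: B.

B


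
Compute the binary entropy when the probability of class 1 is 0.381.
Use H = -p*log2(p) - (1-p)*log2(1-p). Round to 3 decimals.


H = -0.381*log2(0.381) - 0.619*log2(0.619) = 0.959.

0.959


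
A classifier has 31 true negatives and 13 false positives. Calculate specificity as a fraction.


Specificity = TN / (TN + FP) = 31 / 44 = 31/44.

31/44


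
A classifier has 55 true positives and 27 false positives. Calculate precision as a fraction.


Precision = TP / (TP + FP) = 55 / 82 = 55/82.

55/82


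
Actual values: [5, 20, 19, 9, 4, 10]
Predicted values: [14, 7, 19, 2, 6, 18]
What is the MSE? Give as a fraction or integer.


MSE = (1/6) * ((5-14)^2=81 + (20-7)^2=169 + (19-19)^2=0 + (9-2)^2=49 + (4-6)^2=4 + (10-18)^2=64). Sum = 367. MSE = 367/6.

367/6


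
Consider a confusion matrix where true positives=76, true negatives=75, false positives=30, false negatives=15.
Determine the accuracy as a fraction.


Accuracy = (TP + TN) / (TP + TN + FP + FN) = (76 + 75) / 196 = 151/196.

151/196


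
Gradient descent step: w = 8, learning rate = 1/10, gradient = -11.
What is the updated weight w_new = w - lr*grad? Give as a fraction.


w_new = 8 - 1/10 * -11 = 8 - -11/10 = 91/10.

91/10


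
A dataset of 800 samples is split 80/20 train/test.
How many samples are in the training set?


Test set = 800 * 20% = 160. Training set = 800 - 160 = 640.

640


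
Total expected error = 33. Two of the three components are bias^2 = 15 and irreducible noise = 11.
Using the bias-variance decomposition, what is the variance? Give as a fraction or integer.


Total error = bias^2 + variance + irreducible noise. So variance = 33 - 15 - 11 = 7.

7


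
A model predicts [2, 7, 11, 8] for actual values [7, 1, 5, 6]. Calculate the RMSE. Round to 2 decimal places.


MSE = 25.2500. RMSE = sqrt(25.2500) = 5.02.

5.02


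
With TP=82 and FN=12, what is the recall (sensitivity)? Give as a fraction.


Recall = TP / (TP + FN) = 82 / 94 = 41/47.

41/47


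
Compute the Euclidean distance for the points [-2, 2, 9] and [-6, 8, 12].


d = sqrt(sum of squared differences). (-2--6)^2=16, (2-8)^2=36, (9-12)^2=9. Sum = 61.

sqrt(61)


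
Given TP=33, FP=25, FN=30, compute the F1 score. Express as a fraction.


Precision = 33/58 = 33/58. Recall = 33/63 = 11/21. F1 = 2*P*R/(P+R) = 6/11.

6/11


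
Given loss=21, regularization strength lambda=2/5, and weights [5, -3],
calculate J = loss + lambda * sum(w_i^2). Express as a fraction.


L2 sq norm = sum(w^2) = 34. J = 21 + 2/5 * 34 = 173/5.

173/5


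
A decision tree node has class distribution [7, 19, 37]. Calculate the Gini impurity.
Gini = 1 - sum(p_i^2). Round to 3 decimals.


Total = 63. Proportions: 7/63, 19/63, 37/63. sum(p_i^2) = 0.4482. Gini = 1 - 0.4482 = 0.5518, which rounds to 0.552.

0.552


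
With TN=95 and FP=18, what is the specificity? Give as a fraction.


Specificity = TN / (TN + FP) = 95 / 113 = 95/113.

95/113


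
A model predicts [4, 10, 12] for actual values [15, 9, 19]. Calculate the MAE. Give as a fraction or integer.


MAE = (1/3) * (|15-4|=11 + |9-10|=1 + |19-12|=7). Sum = 19. MAE = 19/3.

19/3


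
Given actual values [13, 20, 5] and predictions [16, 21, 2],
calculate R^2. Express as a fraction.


Mean(y) = 38/3. SS_res = 19. SS_tot = 338/3. R^2 = 1 - 19/(338/3) = 281/338.

281/338


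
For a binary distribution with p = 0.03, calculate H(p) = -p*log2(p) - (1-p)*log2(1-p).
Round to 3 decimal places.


H = -0.03*log2(0.03) - 0.97*log2(0.97) = 0.194.

0.194


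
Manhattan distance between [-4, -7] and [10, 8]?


d = sum of absolute differences: |-4-10|=14 + |-7-8|=15 = 29.

29


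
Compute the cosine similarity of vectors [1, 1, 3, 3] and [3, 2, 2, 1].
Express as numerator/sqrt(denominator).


dot = 14. |a|^2 = 20, |b|^2 = 18. cos = 14/sqrt(360).

14/sqrt(360)


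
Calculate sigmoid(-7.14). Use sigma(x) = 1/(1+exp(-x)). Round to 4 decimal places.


sigma(-7.14) = 1/(1+e^(7.14)) = 1/(1+1261.428389) = 1/1262.428389 = 0.0008.

0.0008


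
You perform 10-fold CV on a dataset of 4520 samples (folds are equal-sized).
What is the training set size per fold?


Each validation fold has 4520/10 = 452 samples. Training set = 4520 - 452 = 4068.

4068


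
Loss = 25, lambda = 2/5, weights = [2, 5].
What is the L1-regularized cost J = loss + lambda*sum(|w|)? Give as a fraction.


L1 norm = sum(|w|) = 7. J = 25 + 2/5 * 7 = 139/5.

139/5


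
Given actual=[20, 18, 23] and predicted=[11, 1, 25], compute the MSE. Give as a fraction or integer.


MSE = (1/3) * ((20-11)^2=81 + (18-1)^2=289 + (23-25)^2=4). Sum = 374. MSE = 374/3.

374/3


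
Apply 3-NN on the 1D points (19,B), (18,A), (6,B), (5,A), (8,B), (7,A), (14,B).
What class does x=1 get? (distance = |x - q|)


Distances: |19-1|=18, |18-1|=17, |6-1|=5, |5-1|=4, |8-1|=7, |7-1|=6, |14-1|=13. 3 nearest: (5,A), (6,B), (7,A). Counts: {'A': 2, 'B': 1}. Majority class: A.

A


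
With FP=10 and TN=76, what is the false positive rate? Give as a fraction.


FPR = FP / (FP + TN) = 10 / 86 = 5/43.

5/43


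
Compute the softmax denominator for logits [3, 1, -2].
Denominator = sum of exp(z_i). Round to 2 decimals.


Denom = e^3=20.0855 + e^1=2.7183 + e^-2=0.1353. Sum = 22.9391, which rounds to 22.94.

22.94


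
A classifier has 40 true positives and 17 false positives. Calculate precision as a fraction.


Precision = TP / (TP + FP) = 40 / 57 = 40/57.

40/57


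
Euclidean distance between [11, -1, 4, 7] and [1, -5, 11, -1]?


d = sqrt(sum of squared differences). (11-1)^2=100, (-1--5)^2=16, (4-11)^2=49, (7--1)^2=64. Sum = 229.

sqrt(229)


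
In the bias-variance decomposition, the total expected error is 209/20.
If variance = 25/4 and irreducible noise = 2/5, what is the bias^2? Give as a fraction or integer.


Total error = bias^2 + variance + irreducible noise. So bias^2 = 209/20 - 25/4 - 2/5 = 19/5.

19/5


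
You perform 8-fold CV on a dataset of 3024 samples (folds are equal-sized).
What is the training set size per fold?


Each validation fold has 3024/8 = 378 samples. Training set = 3024 - 378 = 2646.

2646


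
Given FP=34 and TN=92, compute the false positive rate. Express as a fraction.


FPR = FP / (FP + TN) = 34 / 126 = 17/63.

17/63


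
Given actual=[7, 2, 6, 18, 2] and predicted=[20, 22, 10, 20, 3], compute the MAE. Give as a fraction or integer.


MAE = (1/5) * (|7-20|=13 + |2-22|=20 + |6-10|=4 + |18-20|=2 + |2-3|=1). Sum = 40. MAE = 8.

8


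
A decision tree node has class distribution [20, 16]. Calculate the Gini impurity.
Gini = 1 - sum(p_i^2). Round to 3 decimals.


Total = 36. Proportions: 20/36, 16/36. sum(p_i^2) = 0.5062. Gini = 1 - 0.5062 = 0.4938, which rounds to 0.494.

0.494


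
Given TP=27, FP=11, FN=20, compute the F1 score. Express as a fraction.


Precision = 27/38 = 27/38. Recall = 27/47 = 27/47. F1 = 2*P*R/(P+R) = 54/85.

54/85


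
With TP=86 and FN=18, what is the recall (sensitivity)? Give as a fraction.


Recall = TP / (TP + FN) = 86 / 104 = 43/52.

43/52


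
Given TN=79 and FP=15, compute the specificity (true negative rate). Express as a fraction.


Specificity = TN / (TN + FP) = 79 / 94 = 79/94.

79/94


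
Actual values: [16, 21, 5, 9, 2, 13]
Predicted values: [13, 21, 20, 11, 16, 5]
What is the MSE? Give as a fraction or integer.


MSE = (1/6) * ((16-13)^2=9 + (21-21)^2=0 + (5-20)^2=225 + (9-11)^2=4 + (2-16)^2=196 + (13-5)^2=64). Sum = 498. MSE = 83.

83


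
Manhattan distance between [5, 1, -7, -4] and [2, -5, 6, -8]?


d = sum of absolute differences: |5-2|=3 + |1--5|=6 + |-7-6|=13 + |-4--8|=4 = 26.

26


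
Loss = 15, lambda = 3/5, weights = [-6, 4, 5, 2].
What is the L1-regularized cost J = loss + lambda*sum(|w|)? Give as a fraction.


L1 norm = sum(|w|) = 17. J = 15 + 3/5 * 17 = 126/5.

126/5


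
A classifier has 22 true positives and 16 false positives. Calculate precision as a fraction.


Precision = TP / (TP + FP) = 22 / 38 = 11/19.

11/19


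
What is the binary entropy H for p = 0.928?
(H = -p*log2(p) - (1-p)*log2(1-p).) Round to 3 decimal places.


H = -0.928*log2(0.928) - 0.072*log2(0.072) = 0.373.

0.373


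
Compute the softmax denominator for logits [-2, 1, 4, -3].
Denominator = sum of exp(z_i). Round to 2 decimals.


Denom = e^-2=0.1353 + e^1=2.7183 + e^4=54.5982 + e^-3=0.0498. Sum = 57.5016, which rounds to 57.50.

57.50


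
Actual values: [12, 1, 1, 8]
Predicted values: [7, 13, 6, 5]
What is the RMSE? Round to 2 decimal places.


MSE = 50.7500. RMSE = sqrt(50.7500) = 7.12.

7.12


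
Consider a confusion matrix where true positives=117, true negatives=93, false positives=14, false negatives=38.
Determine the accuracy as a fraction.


Accuracy = (TP + TN) / (TP + TN + FP + FN) = (117 + 93) / 262 = 105/131.

105/131


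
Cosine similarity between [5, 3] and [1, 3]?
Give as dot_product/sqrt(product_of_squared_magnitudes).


dot = 14. |a|^2 = 34, |b|^2 = 10. cos = 14/sqrt(340).

14/sqrt(340)


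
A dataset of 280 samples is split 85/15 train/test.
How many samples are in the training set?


Test set = 280 * 15% = 42. Training set = 280 - 42 = 238.

238


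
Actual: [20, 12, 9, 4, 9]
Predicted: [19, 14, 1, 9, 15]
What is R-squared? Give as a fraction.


Mean(y) = 54/5. SS_res = 130. SS_tot = 694/5. R^2 = 1 - 130/(694/5) = 22/347.

22/347


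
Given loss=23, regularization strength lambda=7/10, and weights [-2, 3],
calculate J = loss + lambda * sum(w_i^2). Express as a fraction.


L2 sq norm = sum(w^2) = 13. J = 23 + 7/10 * 13 = 321/10.

321/10


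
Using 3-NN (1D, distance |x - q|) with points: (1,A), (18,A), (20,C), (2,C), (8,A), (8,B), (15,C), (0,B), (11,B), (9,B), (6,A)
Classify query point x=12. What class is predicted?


Distances: |1-12|=11, |18-12|=6, |20-12|=8, |2-12|=10, |8-12|=4, |8-12|=4, |15-12|=3, |0-12|=12, |11-12|=1, |9-12|=3, |6-12|=6. 3 nearest: (11,B), (9,B), (15,C). Counts: {'B': 2, 'C': 1}. Majority class: B.

B


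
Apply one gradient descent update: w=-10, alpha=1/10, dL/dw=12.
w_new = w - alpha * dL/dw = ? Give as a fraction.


w_new = -10 - 1/10 * 12 = -10 - 6/5 = -56/5.

-56/5


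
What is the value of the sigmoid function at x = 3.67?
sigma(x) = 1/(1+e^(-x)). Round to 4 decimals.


sigma(3.67) = 1/(1+e^(-3.67)) = 1/(1+0.025476) = 1/1.025476 = 0.9752.

0.9752


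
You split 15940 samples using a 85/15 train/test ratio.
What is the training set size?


Test set = 15940 * 15% = 2391. Training set = 15940 - 2391 = 13549.

13549


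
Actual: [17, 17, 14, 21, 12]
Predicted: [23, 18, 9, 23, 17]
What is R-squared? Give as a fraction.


Mean(y) = 81/5. SS_res = 91. SS_tot = 234/5. R^2 = 1 - 91/(234/5) = -17/18.

-17/18


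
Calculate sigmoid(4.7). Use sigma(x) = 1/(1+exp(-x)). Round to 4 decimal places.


sigma(4.7) = 1/(1+e^(-4.7)) = 1/(1+0.009095) = 1/1.009095 = 0.9910.

0.9910


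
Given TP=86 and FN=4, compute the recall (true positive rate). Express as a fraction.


Recall = TP / (TP + FN) = 86 / 90 = 43/45.

43/45


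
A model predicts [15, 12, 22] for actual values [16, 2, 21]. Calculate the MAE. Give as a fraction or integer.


MAE = (1/3) * (|16-15|=1 + |2-12|=10 + |21-22|=1). Sum = 12. MAE = 4.

4


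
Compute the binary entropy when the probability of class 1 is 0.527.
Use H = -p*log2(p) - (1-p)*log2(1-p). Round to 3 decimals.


H = -0.527*log2(0.527) - 0.473*log2(0.473) = 0.998.

0.998


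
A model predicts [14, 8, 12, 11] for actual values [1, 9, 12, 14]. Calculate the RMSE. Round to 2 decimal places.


MSE = 44.7500. RMSE = sqrt(44.7500) = 6.69.

6.69


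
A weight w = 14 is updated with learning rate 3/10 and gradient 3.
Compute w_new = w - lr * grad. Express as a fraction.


w_new = 14 - 3/10 * 3 = 14 - 9/10 = 131/10.

131/10


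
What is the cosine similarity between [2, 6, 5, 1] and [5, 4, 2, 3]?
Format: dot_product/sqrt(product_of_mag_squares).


dot = 47. |a|^2 = 66, |b|^2 = 54. cos = 47/sqrt(3564).

47/sqrt(3564)


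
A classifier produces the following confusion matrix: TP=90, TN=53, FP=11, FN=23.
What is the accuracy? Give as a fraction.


Accuracy = (TP + TN) / (TP + TN + FP + FN) = (90 + 53) / 177 = 143/177.

143/177


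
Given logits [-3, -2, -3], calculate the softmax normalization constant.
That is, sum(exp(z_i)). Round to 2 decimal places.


Denom = e^-3=0.0498 + e^-2=0.1353 + e^-3=0.0498. Sum = 0.2349, which rounds to 0.23.

0.23


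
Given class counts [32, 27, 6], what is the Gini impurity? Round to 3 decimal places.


Total = 65. Proportions: 32/65, 27/65, 6/65. sum(p_i^2) = 0.4234. Gini = 1 - 0.4234 = 0.5766, which rounds to 0.577.

0.577


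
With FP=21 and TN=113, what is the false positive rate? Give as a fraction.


FPR = FP / (FP + TN) = 21 / 134 = 21/134.

21/134


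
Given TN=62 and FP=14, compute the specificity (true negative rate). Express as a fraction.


Specificity = TN / (TN + FP) = 62 / 76 = 31/38.

31/38


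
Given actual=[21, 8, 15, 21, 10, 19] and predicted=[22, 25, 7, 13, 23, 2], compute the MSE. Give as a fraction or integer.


MSE = (1/6) * ((21-22)^2=1 + (8-25)^2=289 + (15-7)^2=64 + (21-13)^2=64 + (10-23)^2=169 + (19-2)^2=289). Sum = 876. MSE = 146.

146


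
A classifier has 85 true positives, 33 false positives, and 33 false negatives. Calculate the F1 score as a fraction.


Precision = 85/118 = 85/118. Recall = 85/118 = 85/118. F1 = 2*P*R/(P+R) = 85/118.

85/118


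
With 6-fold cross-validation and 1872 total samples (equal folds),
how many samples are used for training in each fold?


Each validation fold has 1872/6 = 312 samples. Training set = 1872 - 312 = 1560.

1560


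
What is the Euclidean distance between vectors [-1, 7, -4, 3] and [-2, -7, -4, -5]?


d = sqrt(sum of squared differences). (-1--2)^2=1, (7--7)^2=196, (-4--4)^2=0, (3--5)^2=64. Sum = 261.

sqrt(261)


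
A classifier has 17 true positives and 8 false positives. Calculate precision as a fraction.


Precision = TP / (TP + FP) = 17 / 25 = 17/25.

17/25


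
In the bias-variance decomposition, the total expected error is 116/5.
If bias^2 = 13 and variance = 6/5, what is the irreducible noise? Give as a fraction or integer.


Total error = bias^2 + variance + irreducible noise. So irreducible noise = 116/5 - 13 - 6/5 = 9.

9


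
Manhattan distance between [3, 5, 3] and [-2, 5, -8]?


d = sum of absolute differences: |3--2|=5 + |5-5|=0 + |3--8|=11 = 16.

16


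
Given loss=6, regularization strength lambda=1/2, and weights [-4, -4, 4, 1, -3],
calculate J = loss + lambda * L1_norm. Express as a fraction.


L1 norm = sum(|w|) = 16. J = 6 + 1/2 * 16 = 14.

14


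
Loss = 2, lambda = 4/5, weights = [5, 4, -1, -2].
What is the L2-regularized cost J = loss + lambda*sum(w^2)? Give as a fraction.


L2 sq norm = sum(w^2) = 46. J = 2 + 4/5 * 46 = 194/5.

194/5


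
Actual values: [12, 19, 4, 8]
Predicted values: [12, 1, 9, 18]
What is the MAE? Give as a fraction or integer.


MAE = (1/4) * (|12-12|=0 + |19-1|=18 + |4-9|=5 + |8-18|=10). Sum = 33. MAE = 33/4.

33/4


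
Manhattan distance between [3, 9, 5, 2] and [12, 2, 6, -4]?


d = sum of absolute differences: |3-12|=9 + |9-2|=7 + |5-6|=1 + |2--4|=6 = 23.

23


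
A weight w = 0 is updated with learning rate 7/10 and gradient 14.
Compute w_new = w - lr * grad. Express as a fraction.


w_new = 0 - 7/10 * 14 = 0 - 49/5 = -49/5.

-49/5


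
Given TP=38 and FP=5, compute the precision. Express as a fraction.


Precision = TP / (TP + FP) = 38 / 43 = 38/43.

38/43


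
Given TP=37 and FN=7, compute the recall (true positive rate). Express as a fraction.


Recall = TP / (TP + FN) = 37 / 44 = 37/44.

37/44


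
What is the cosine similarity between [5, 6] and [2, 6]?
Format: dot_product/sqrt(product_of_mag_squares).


dot = 46. |a|^2 = 61, |b|^2 = 40. cos = 46/sqrt(2440).

46/sqrt(2440)


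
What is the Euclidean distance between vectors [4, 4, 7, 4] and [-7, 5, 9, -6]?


d = sqrt(sum of squared differences). (4--7)^2=121, (4-5)^2=1, (7-9)^2=4, (4--6)^2=100. Sum = 226.

sqrt(226)


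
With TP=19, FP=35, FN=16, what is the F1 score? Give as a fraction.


Precision = 19/54 = 19/54. Recall = 19/35 = 19/35. F1 = 2*P*R/(P+R) = 38/89.

38/89


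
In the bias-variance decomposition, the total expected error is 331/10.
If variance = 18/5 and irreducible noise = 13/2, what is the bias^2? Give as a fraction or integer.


Total error = bias^2 + variance + irreducible noise. So bias^2 = 331/10 - 18/5 - 13/2 = 23.

23


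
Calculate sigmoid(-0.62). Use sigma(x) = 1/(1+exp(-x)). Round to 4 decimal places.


sigma(-0.62) = 1/(1+e^(0.62)) = 1/(1+1.858928) = 1/2.858928 = 0.3498.

0.3498


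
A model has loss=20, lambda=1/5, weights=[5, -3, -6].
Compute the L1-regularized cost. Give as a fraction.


L1 norm = sum(|w|) = 14. J = 20 + 1/5 * 14 = 114/5.

114/5


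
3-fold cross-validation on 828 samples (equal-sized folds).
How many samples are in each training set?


Each validation fold has 828/3 = 276 samples. Training set = 828 - 276 = 552.

552


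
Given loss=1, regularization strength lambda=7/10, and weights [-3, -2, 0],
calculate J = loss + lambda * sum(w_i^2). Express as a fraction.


L2 sq norm = sum(w^2) = 13. J = 1 + 7/10 * 13 = 101/10.

101/10


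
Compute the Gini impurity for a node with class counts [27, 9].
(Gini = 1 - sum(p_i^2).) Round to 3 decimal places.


Total = 36. Proportions: 27/36, 9/36. sum(p_i^2) = 0.6250. Gini = 1 - 0.6250 = 0.3750, which rounds to 0.375.

0.375


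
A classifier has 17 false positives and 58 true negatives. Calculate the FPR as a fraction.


FPR = FP / (FP + TN) = 17 / 75 = 17/75.

17/75


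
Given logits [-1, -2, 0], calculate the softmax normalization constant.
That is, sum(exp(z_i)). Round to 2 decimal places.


Denom = e^-1=0.3679 + e^-2=0.1353 + e^0=1.0000. Sum = 1.5032, which rounds to 1.50.

1.50


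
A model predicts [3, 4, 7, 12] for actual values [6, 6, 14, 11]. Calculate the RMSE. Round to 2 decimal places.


MSE = 15.7500. RMSE = sqrt(15.7500) = 3.97.

3.97


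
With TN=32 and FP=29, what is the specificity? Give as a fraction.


Specificity = TN / (TN + FP) = 32 / 61 = 32/61.

32/61


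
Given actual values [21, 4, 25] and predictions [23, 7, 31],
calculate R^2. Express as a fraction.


Mean(y) = 50/3. SS_res = 49. SS_tot = 746/3. R^2 = 1 - 49/(746/3) = 599/746.

599/746


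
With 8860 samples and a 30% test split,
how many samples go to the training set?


Test set = 8860 * 30% = 2658. Training set = 8860 - 2658 = 6202.

6202


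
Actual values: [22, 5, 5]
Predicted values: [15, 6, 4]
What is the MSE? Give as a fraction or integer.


MSE = (1/3) * ((22-15)^2=49 + (5-6)^2=1 + (5-4)^2=1). Sum = 51. MSE = 17.

17


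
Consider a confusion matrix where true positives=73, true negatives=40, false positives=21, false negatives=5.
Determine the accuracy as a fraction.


Accuracy = (TP + TN) / (TP + TN + FP + FN) = (73 + 40) / 139 = 113/139.

113/139


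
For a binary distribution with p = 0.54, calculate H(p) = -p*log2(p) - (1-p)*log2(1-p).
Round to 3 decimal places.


H = -0.54*log2(0.54) - 0.46*log2(0.46) = 0.995.

0.995


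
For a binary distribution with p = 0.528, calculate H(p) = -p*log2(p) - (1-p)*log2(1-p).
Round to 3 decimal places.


H = -0.528*log2(0.528) - 0.472*log2(0.472) = 0.998.

0.998


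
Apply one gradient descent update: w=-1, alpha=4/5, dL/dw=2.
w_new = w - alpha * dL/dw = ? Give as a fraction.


w_new = -1 - 4/5 * 2 = -1 - 8/5 = -13/5.

-13/5


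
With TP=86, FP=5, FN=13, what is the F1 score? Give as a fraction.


Precision = 86/91 = 86/91. Recall = 86/99 = 86/99. F1 = 2*P*R/(P+R) = 86/95.

86/95


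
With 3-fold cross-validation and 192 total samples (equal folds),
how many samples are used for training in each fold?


Each validation fold has 192/3 = 64 samples. Training set = 192 - 64 = 128.

128


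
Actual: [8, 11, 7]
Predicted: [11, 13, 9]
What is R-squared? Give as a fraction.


Mean(y) = 26/3. SS_res = 17. SS_tot = 26/3. R^2 = 1 - 17/(26/3) = -25/26.

-25/26


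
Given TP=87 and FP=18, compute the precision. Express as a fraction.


Precision = TP / (TP + FP) = 87 / 105 = 29/35.

29/35


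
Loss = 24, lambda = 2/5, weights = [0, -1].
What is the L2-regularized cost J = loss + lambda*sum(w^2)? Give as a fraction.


L2 sq norm = sum(w^2) = 1. J = 24 + 2/5 * 1 = 122/5.

122/5


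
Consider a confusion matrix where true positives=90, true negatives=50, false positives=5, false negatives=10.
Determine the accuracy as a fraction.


Accuracy = (TP + TN) / (TP + TN + FP + FN) = (90 + 50) / 155 = 28/31.

28/31
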